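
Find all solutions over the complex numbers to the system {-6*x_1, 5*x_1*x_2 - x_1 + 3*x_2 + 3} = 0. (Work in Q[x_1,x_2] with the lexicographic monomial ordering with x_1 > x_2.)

{(0, -1)}

Compute a lex Gröbner basis by Buchberger's algorithm.
f_1 = -6*x_1, LT = x_1.
f_2 = 5*x_1*x_2 - x_1 + 3*x_2 + 3, LT = x_1*x_2.

S(f_1,f_2): lcm = x_1*x_2. S = 1/5*x_1 - 3/5*x_2 - 3/5.
  reduce S modulo (f_1, f_2):
  remainder -3/5*x_2 - 3/5 ≠ 0; add h_3 = -3/5*x_2 - 3/5 to the basis.

The other S-polynomials (S(f_1,h_3), S(f_2,h_3)) all reduce to 0 modulo the current basis, so we have a Gröbner basis.
Inter-reduce: drop elements whose leading term is divisible by another's, tail-reduce, and make monic.
Reduced Gröbner basis: {x_1, x_2 + 1}.

Elimination: the polynomial x_2 + 1 lies in the elimination ideal for x_2, so x_2 ∈ {-1}. For each such x_2, the remaining basis elements (now univariate) give the rest of the solution.
  x_2 = -1: the earlier basis element becomes x_1 = 0, giving x_1 = 0 — point (0, -1).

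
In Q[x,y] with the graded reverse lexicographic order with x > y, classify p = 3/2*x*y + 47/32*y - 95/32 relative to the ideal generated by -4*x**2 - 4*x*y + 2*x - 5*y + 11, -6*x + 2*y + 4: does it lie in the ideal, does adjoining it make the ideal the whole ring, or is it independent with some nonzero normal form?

First compute the reduced Gröbner basis of I by Buchberger's algorithm.
f_1 = -4*x**2 - 4*x*y + 2*x - 5*y + 11, LT = x**2.
f_2 = -6*x + 2*y + 4, LT = x.

S(f_1,f_2): lcm = x**2. S = 4/3*x*y + 1/6*x + 5/4*y - 11/4.
  leading term x*y: subtract (-2/9*y)·f_2 from 4/3*x*y + 1/6*x + 5/4*y - 11/4 → 4/9*y**2 + 1/6*x + 77/36*y - 11/4
  leading term y**2: no divisor's leading term divides it; move 4/9*y**2 to the remainder.
  leading term x: subtract (-1/36)·f_2 from 1/6*x + 77/36*y - 11/4 → 79/36*y - 95/36
  leading term y: no divisor's leading term divides it; move 79/36*y to the remainder.
  leading term 1: no divisor's leading term divides it; move -95/36 to the remainder.
  remainder 4/9*y**2 + 79/36*y - 95/36 ≠ 0; add h_3 = 4/9*y**2 + 79/36*y - 95/36 to the basis.

S(f_1,h_3): leading monomials are coprime, so the S-polynomial reduces to 0 (Buchberger's first criterion).
S(f_2,h_3): leading monomials are coprime, so the S-polynomial reduces to 0 (Buchberger's first criterion).
Every S-polynomial of the final basis reduces to 0, so we have a Gröbner basis.
Inter-reduce: drop elements whose leading term is divisible by another's, tail-reduce, and make monic.
Reduced Gröbner basis: {y**2 + 79/16*y - 95/16, x - 1/3*y - 2/3}.
Label its elements g_1 = y**2 + 79/16*y - 95/16, g_2 = x - 1/3*y - 2/3.

Reduce p = 3/2*x*y + 47/32*y - 95/32 modulo G:
  leading term x*y: subtract (3/2*y)·g_2 from 3/2*x*y + 47/32*y - 95/32 → 1/2*y**2 + 79/32*y - 95/32
  leading term y**2: subtract (1/2)·g_1 from 1/2*y**2 + 79/32*y - 95/32 → 0
  normal form = 0.
Since the normal form is 0, p ∈ I.

3/2*x*y + 47/32*y - 95/32 lies in I (it reduces to 0).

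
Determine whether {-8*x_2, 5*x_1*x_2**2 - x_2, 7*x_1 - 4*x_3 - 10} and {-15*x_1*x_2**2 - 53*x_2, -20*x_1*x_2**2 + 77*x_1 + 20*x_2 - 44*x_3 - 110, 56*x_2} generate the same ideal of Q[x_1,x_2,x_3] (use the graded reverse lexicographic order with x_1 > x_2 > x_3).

Two ideals are equal iff their reduced Gröbner bases coincide (the reduced basis is unique for a fixed ordering).
Buchberger on the first generating set:
f_1 = -8*x_2, LT = x_2.
f_2 = 5*x_1*x_2**2 - x_2, LT = x_1*x_2**2.
f_3 = 7*x_1 - 4*x_3 - 10, LT = x_1.

The S-polynomials (S(f_1,f_2), S(f_1,f_3), S(f_2,f_3)) all reduce to 0 modulo the current basis, so we have a Gröbner basis.
Inter-reduce: drop elements whose leading term is divisible by another's, tail-reduce, and make monic.
Reduced Gröbner basis: {x_1 - 4/7*x_3 - 10/7, x_2}.

Buchberger on the second generating set:
h_1 = -15*x_1*x_2**2 - 53*x_2, LT = x_1*x_2**2.
h_2 = -20*x_1*x_2**2 + 77*x_1 + 20*x_2 - 44*x_3 - 110, LT = x_1*x_2**2.
h_3 = 56*x_2, LT = x_2.

S(h_1,h_2): lcm = x_1*x_2**2. S = 77/20*x_1 + 68/15*x_2 - 11/5*x_3 - 11/2.
  reduce S modulo (h_1, h_2, h_3):
  remainder 77/20*x_1 - 11/5*x_3 - 11/2 ≠ 0; add k_4 = 77/20*x_1 - 11/5*x_3 - 11/2 to the basis.

The other S-polynomials (S(h_1,h_3), S(h_2,h_3), S(h_1,k_4), S(h_2,k_4), S(h_3,k_4)) all reduce to 0 modulo the current basis, so we have a Gröbner basis.
Inter-reduce: drop elements whose leading term is divisible by another's, tail-reduce, and make monic.
Reduced Gröbner basis: {x_1 - 4/7*x_3 - 10/7, x_2}.

The two bases agree; hence the ideals are identical.
The same test decides containment: I ⊆ J iff every generator of I reduces to 0 modulo a Gröbner basis of J.

Yes, the ideals are equal.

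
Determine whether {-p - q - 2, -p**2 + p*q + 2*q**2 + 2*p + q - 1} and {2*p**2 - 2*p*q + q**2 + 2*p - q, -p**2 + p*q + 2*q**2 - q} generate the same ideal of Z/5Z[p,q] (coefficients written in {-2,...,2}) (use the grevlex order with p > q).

No, the ideals differ.

Equality of ideals is decidable: compute both reduced Gröbner bases (unique for the ordering) and check whether they agree.
Buchberger on the first generating set:
f_1 = -p - q - 2, LT = p.
f_2 = -p**2 + p*q + 2*q**2 + 2*p + q - 1, LT = p**2.

S(f_1,f_2): lcm = p**2. S = 2*p*q + 2*q**2 - p + q - 1.
  leading term p*q: subtract (-2*q)·f_1 from 2*p*q + 2*q**2 - p + q - 1 → -p + 2*q - 1
  leading term p: subtract (1)·f_1 from -p + 2*q - 1 → -2*q + 1
  leading term q: no divisor's leading term divides it; move -2*q to the remainder.
  leading term 1: no divisor's leading term divides it; move 1 to the remainder.
  remainder -2*q + 1 ≠ 0; add g_3 = -2*q + 1 to the basis.

S(f_1,g_3): leading monomials are coprime, so the S-polynomial reduces to 0 (Buchberger's first criterion).
S(f_2,g_3): leading monomials are coprime, so the S-polynomial reduces to 0 (Buchberger's first criterion).
Every S-polynomial of the final basis reduces to 0, so we have a Gröbner basis.
Inter-reduce: drop elements whose leading term is divisible by another's, tail-reduce, and make monic.
Reduced Gröbner basis: {p, q + 2}.

Buchberger on the second generating set:
h_1 = 2*p**2 - 2*p*q + q**2 + 2*p - q, LT = p**2.
h_2 = -p**2 + p*q + 2*q**2 - q, LT = p**2.

S(h_1,h_2): lcm = p**2. S = p + q.
  leading term p: no divisor's leading term divides it; move p to the remainder.
  leading term q: no divisor's leading term divides it; move q to the remainder.
  remainder p + q ≠ 0; add k_3 = p + q to the basis.

S(h_1,k_3): lcm = p**2. S = -2*p*q - 2*q**2 + p + 2*q.
  leading term p*q: subtract (-2*q)·k_3 from -2*p*q - 2*q**2 + p + 2*q → p + 2*q
  leading term p: subtract (1)·k_3 from p + 2*q → q
  leading term q: no divisor's leading term divides it; move q to the remainder.
  remainder q ≠ 0; add k_4 = q to the basis.

S(h_2,k_3): lcm = p**2. S = -2*p*q - 2*q**2 + q.
  leading term p*q: subtract (-2*q)·k_3 from -2*p*q - 2*q**2 + q → q
  leading term q: subtract (1)·k_4 from q → 0
  remainder 0.

S(h_1,k_4): leading monomials are coprime, so the S-polynomial reduces to 0 (Buchberger's first criterion).
S(h_2,k_4): leading monomials are coprime, so the S-polynomial reduces to 0 (Buchberger's first criterion).
S(k_3,k_4): leading monomials are coprime, so the S-polynomial reduces to 0 (Buchberger's first criterion).
Every S-polynomial of the final basis reduces to 0, so we have a Gröbner basis.
Inter-reduce: drop elements whose leading term is divisible by another's, tail-reduce, and make monic.
Reduced Gröbner basis: {p, q}.

The bases are distinct; the ideals are different.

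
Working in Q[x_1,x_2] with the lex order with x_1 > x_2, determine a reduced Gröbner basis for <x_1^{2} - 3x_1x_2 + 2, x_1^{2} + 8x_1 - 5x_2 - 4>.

The reduced Gröbner basis is the canonical form of the ideal for this ordering.

f_1 = x_1^{2} - 3x_1x_2 + 2, LT = x_1^{2}.
f_2 = x_1^{2} + 8x_1 - 5x_2 - 4, LT = x_1^{2}.

S(f_1,f_2): lcm = x_1^{2}. S = -3x_1x_2 - 8x_1 + 5x_2 + 6.
  reduce S modulo (f_1, f_2):
  remainder -3x_1x_2 - 8x_1 + 5x_2 + 6 ≠ 0; add g_3 = -3x_1x_2 - 8x_1 + 5x_2 + 6 to the basis.

S(f_1,g_3): lcm = x_1^{2}x_2. S = -\tfrac{8}{3}x_1^{2} - 3x_1x_2^{2} + \tfrac{5}{3}x_1x_2 + 2x_1 + 2x_2.
  reduce S modulo (f_1, f_2, g_3):
  remainder -\tfrac{22}{9}x_1 - 5x_2^{2} - \tfrac{11}{9}x_2 + \tfrac{26}{3} ≠ 0; add g_4 = -\tfrac{22}{9}x_1 - 5x_2^{2} - \tfrac{11}{9}x_2 + \tfrac{26}{3} to the basis.

S(g_3,g_4): lcm = x_1x_2. S = \tfrac{8}{3}x_1 - \tfrac{45}{22}x_2^{3} - \tfrac{1}{2}x_2^{2} + \tfrac{62}{33}x_2 - 2.
  reduce S modulo (f_1, f_2, g_3, g_4):
  remainder -\tfrac{45}{22}x_2^{3} - \tfrac{131}{22}x_2^{2} + \tfrac{6}{11}x_2 + \tfrac{82}{11} ≠ 0; add g_5 = -\tfrac{45}{22}x_2^{3} - \tfrac{131}{22}x_2^{2} + \tfrac{6}{11}x_2 + \tfrac{82}{11} to the basis.

The other S-polynomials (S(f_2,g_3), S(f_1,g_4), S(f_2,g_4), S(f_1,g_5), S(f_2,g_5), S(g_3,g_5), S(g_4,g_5)) all reduce to 0 modulo the current basis, so we have a Gröbner basis.
Inter-reduce: drop elements whose leading term is divisible by another's, tail-reduce, and make monic.

G = {x_1 + \tfrac{45}{22}x_2^{2} + \tfrac{1}{2}x_2 - \tfrac{39}{11}, x_2^{3} + \tfrac{131}{45}x_2^{2} - \tfrac{4}{15}x_2 - \tfrac{164}{45}}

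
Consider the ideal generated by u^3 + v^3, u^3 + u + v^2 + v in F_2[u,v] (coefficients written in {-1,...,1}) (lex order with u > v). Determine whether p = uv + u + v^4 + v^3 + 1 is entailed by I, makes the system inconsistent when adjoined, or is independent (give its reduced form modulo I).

Adjoining uv + u + v^4 + v^3 + 1 makes the ideal the whole ring: the system is inconsistent.

First compute the reduced Gröbner basis of I by Buchberger's algorithm.
f_1 = u^3 + v^3, LT = u^3.
f_2 = u^3 + u + v^2 + v, LT = u^3.

S(f_1,f_2): lcm = u^3. S = u + v^3 + v^2 + v.
  reduce S modulo (f_1, f_2):
  remainder u + v^3 + v^2 + v ≠ 0; add h_3 = u + v^3 + v^2 + v to the basis.

S(f_1,h_3): lcm = u^3. S = u^2v^3 + u^2v^2 + u^2v + v^3.
  reduce S modulo (f_1, f_2, h_3):
  remainder v^9 + v^8 + v^6 + v^4 ≠ 0; add h_4 = v^9 + v^8 + v^6 + v^4 to the basis.

The other S-polynomials (S(f_2,h_3), S(f_1,h_4), S(f_2,h_4), S(h_3,h_4)) all reduce to 0 modulo the current basis, so we have a Gröbner basis.
Inter-reduce: drop elements whose leading term is divisible by another's, tail-reduce, and make monic.
Reduced Gröbner basis: {u + v^3 + v^2 + v, v^9 + v^8 + v^6 + v^4}.
Label its elements g_1 = u + v^3 + v^2 + v, g_2 = v^9 + v^8 + v^6 + v^4.

Reduce p = uv + u + v^4 + v^3 + 1 modulo G:
  leading term uv: subtract (v)·g_1 from uv + u + v^4 + v^3 + 1 → u + v^2 + 1
  leading term u: subtract (1)·g_1 from u + v^2 + 1 → v^3 + v + 1
  leading term v^3: no divisor's leading term divides it; move v^3 to the remainder.
  leading term v: no divisor's leading term divides it; move v to the remainder.
  leading term 1: no divisor's leading term divides it; move 1 to the remainder.
  normal form = v^3 + v + 1.
The normal form is nonzero, so p ∉ I. Since p minus its normal form lies in I, I + (p) = I + (r) where r = v^3 + v + 1; decide whether this ideal is the whole ring.
Run Buchberger on G together with r (pairs among the g_i already reduce to 0 since G is a Gröbner basis):
g_1 = u + v^3 + v^2 + v, LT = u.
g_2 = v^9 + v^8 + v^6 + v^4, LT = v^9.
r = v^3 + v + 1, LT = v^3.

S(g_2,r): lcm = v^9. S = v^8 + v^7 + v^4.
  reduce S modulo (g_1, g_2, r):
  remainder v^2 + 1 ≠ 0; add m_4 = v^2 + 1 to the basis.

S(r,m_4): lcm = v^3. S = 1.
  reduce S modulo (g_1, g_2, r, m_4):
  remainder 1 ≠ 0; add m_5 = 1 to the basis.

The other S-polynomials (S(g_1,g_2), S(g_1,r), S(g_1,m_4), S(g_2,m_4), S(g_1,m_5), S(g_2,m_5), S(r,m_5), S(m_4,m_5)) all reduce to 0 modulo the current basis, so we have a Gröbner basis.
Inter-reduce: drop elements whose leading term is divisible by another's, tail-reduce, and make monic.
Reduced Gröbner basis: {1}.
The reduced Gröbner basis of I + (p) is {1}: the ideal is the whole ring, so the enlarged system has no common solution — adjoining p is inconsistent.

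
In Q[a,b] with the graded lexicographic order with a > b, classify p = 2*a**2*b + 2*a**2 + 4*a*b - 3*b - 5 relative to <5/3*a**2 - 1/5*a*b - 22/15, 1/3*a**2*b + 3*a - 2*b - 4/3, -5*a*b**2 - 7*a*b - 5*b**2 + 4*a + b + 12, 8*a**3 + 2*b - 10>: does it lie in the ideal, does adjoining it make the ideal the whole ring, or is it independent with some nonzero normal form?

First compute the reduced Gröbner basis of I by Buchberger's algorithm.
f_1 = 5/3*a**2 - 1/5*a*b - 22/15, LT = a**2.
f_2 = 1/3*a**2*b + 3*a - 2*b - 4/3, LT = a**2*b.
f_3 = -5*a*b**2 - 7*a*b - 5*b**2 + 4*a + b + 12, LT = a*b**2.
f_4 = 8*a**3 + 2*b - 10, LT = a**3.

S(f_1,f_2): lcm = a**2*b. S = -3/25*a*b**2 - 9*a + 128/25*b + 4.
  leading term a*b**2: subtract (3/125)·f_3 from -3/25*a*b**2 - 9*a + 128/25*b + 4 → 21/125*a*b + 3/25*b**2 - 1137/125*a + 637/125*b + 464/125
  leading term a*b: no divisor's leading term divides it; move 21/125*a*b to the remainder.
  leading term b**2: no divisor's leading term divides it; move 3/25*b**2 to the remainder.
  leading term a: no divisor's leading term divides it; move -1137/125*a to the remainder.
  leading term b: no divisor's leading term divides it; move 637/125*b to the remainder.
  leading term 1: no divisor's leading term divides it; move 464/125 to the remainder.
  remainder 21/125*a*b + 3/25*b**2 - 1137/125*a + 637/125*b + 464/125 ≠ 0; add h_5 = 21/125*a*b + 3/25*b**2 - 1137/125*a + 637/125*b + 464/125 to the basis.

S(f_1,f_3): lcm = a**2*b**2. S = -3/25*a*b**3 - 7/5*a**2*b - a*b**2 + 4/5*a**2 + 1/5*a*b - 22/25*b**2 + 12/5*a.
  leading term a*b**3: subtract (3/125*b)·f_3 from -3/25*a*b**3 - 7/5*a**2*b - a*b**2 + 4/5*a**2 + 1/5*a*b - 22/25*b**2 + 12/5*a → -7/5*a**2*b - 104/125*a*b**2 + 3/25*b**3 + 4/5*a**2 + 13/125*a*b - 113/125*b**2 + 12/5*a - 36/125*b
  leading term a**2*b: subtract (-21/25*b)·f_1 from -7/5*a**2*b - 104/125*a*b**2 + 3/25*b**3 + 4/5*a**2 + 13/125*a*b - 113/125*b**2 + 12/5*a - 36/125*b → -a*b**2 + 3/25*b**3 + 4/5*a**2 + 13/125*a*b - 113/125*b**2 + 12/5*a - 38/25*b
  leading term a*b**2: subtract (1/5)·f_3 from -a*b**2 + 3/25*b**3 + 4/5*a**2 + 13/125*a*b - 113/125*b**2 + 12/5*a - 38/25*b → 3/25*b**3 + 4/5*a**2 + 188/125*a*b + 12/125*b**2 + 8/5*a - 43/25*b - 12/5
  leading term b**3: no divisor's leading term divides it; move 3/25*b**3 to the remainder.
  leading term a**2: subtract (12/25)·f_1 from 4/5*a**2 + 188/125*a*b + 12/125*b**2 + 8/5*a - 43/25*b - 12/5 → 8/5*a*b + 12/125*b**2 + 8/5*a - 43/25*b - 212/125
  leading term a*b: subtract (200/21)·h_5 from 8/5*a*b + 12/125*b**2 + 8/5*a - 43/25*b - 212/125 → -916/875*b**2 + 3088/35*a - 3769/75*b - 97252/2625
  leading term b**2: no divisor's leading term divides it; move -916/875*b**2 to the remainder.
  leading term a: no divisor's leading term divides it; move 3088/35*a to the remainder.
  leading term b: no divisor's leading term divides it; move -3769/75*b to the remainder.
  leading term 1: no divisor's leading term divides it; move -97252/2625 to the remainder.
  remainder 3/25*b**3 - 916/875*b**2 + 3088/35*a - 3769/75*b - 97252/2625 ≠ 0; add h_6 = 3/25*b**3 - 916/875*b**2 + 3088/35*a - 3769/75*b - 97252/2625 to the basis.

S(f_1,f_4): lcm = a**3. S = -3/25*a**2*b - 22/25*a - 1/4*b + 5/4.
  leading term a**2*b: subtract (-9/125*b)·f_1 from -3/25*a**2*b - 22/25*a - 1/4*b + 5/4 → -9/625*a*b**2 - 22/25*a - 889/2500*b + 5/4
  leading term a*b**2: subtract (9/3125)·f_3 from -9/625*a*b**2 - 22/25*a - 889/2500*b + 5/4 → 63/3125*a*b + 9/625*b**2 - 2786/3125*a - 4481/12500*b + 15193/12500
  leading term a*b: subtract (3/25)·h_5 from 63/3125*a*b + 9/625*b**2 - 2786/3125*a - 4481/12500*b + 15193/12500 → 1/5*a - 97/100*b + 77/100
  leading term a: no divisor's leading term divides it; move 1/5*a to the remainder.
  leading term b: no divisor's leading term divides it; move -97/100*b to the remainder.
  leading term 1: no divisor's leading term divides it; move 77/100 to the remainder.
  remainder 1/5*a - 97/100*b + 77/100 ≠ 0; add h_7 = 1/5*a - 97/100*b + 77/100 to the basis.

S(f_2,f_3): lcm = a**2*b**2. S = -7/5*a**2*b - a*b**2 + 4/5*a**2 + 46/5*a*b - 6*b**2 + 12/5*a - 4*b.
  leading term a**2*b: subtract (-21/25*b)·f_1 from -7/5*a**2*b - a*b**2 + 4/5*a**2 + 46/5*a*b - 6*b**2 + 12/5*a - 4*b → -146/125*a*b**2 + 4/5*a**2 + 46/5*a*b - 6*b**2 + 12/5*a - 654/125*b
  leading term a*b**2: subtract (146/625)·f_3 from -146/125*a*b**2 + 4/5*a**2 + 46/5*a*b - 6*b**2 + 12/5*a - 654/125*b → 4/5*a**2 + 6772/625*a*b - 604/125*b**2 + 916/625*a - 3416/625*b - 1752/625
  leading term a**2: subtract (12/25)·f_1 from 4/5*a**2 + 6772/625*a*b - 604/125*b**2 + 916/625*a - 3416/625*b - 1752/625 → 6832/625*a*b - 604/125*b**2 + 916/625*a - 3416/625*b - 1312/625
  leading term a*b: subtract (976/15)·h_5 from 6832/625*a*b - 604/125*b**2 + 916/625*a - 3416/625*b - 1312/625 → -316/25*b**2 + 74164/125*a - 126392/375*b - 18272/75
  leading term b**2: no divisor's leading term divides it; move -316/25*b**2 to the remainder.
  leading term a: subtract (74164/25)·h_7 from 74164/125*a - 126392/375*b - 18272/75 → 4763471/1875*b - 4739771/1875
  leading term b: no divisor's leading term divides it; move 4763471/1875*b to the remainder.
  leading term 1: no divisor's leading term divides it; move -4739771/1875 to the remainder.
  remainder -316/25*b**2 + 4763471/1875*b - 4739771/1875 ≠ 0; add h_8 = -316/25*b**2 + 4763471/1875*b - 4739771/1875 to the basis.

S(f_2,f_4): lcm = a**3*b. S = 9*a**2 - 6*a*b - 1/4*b**2 - 4*a + 5/4*b.
  leading term a**2: subtract (27/5)·f_1 from 9*a**2 - 6*a*b - 1/4*b**2 - 4*a + 5/4*b → -123/25*a*b - 1/4*b**2 - 4*a + 5/4*b + 198/25
  leading term a*b: subtract (-205/7)·h_5 from -123/25*a*b - 1/4*b**2 - 4*a + 5/4*b + 198/25 → 457/140*b**2 - 47317/175*a + 15049/100*b + 4082/35
  leading term b**2: subtract (-2285/8848)·h_8 from 457/140*b**2 - 47317/175*a + 15049/100*b + 4082/35 → -47317/175*a + 2676232067/3318000*b - 1779101747/3318000
  leading term a: subtract (-47317/35)·h_7 from -47317/175*a + 2676232067/3318000*b - 1779101747/3318000 → -334969997/663600*b + 334969997/663600
  leading term b: no divisor's leading term divides it; move -334969997/663600*b to the remainder.
  leading term 1: no divisor's leading term divides it; move 334969997/663600 to the remainder.
  remainder -334969997/663600*b + 334969997/663600 ≠ 0; add h_9 = -334969997/663600*b + 334969997/663600 to the basis.

The other S-polynomials (S(f_3,f_4), S(f_1,h_5), S(f_2,h_5), S(f_3,h_5), S(f_4,h_5), S(f_1,h_6), S(f_2,h_6), S(f_3,h_6), S(f_4,h_6), S(h_5,h_6), S(f_1,h_7), S(f_2,h_7), S(f_3,h_7), S(f_4,h_7), S(h_5,h_7), S(h_6,h_7), S(f_1,h_8), S(f_2,h_8), S(f_3,h_8), S(f_4,h_8), S(h_5,h_8), S(h_6,h_8), S(h_7,h_8), S(f_1,h_9), S(f_2,h_9), S(f_3,h_9), S(f_4,h_9), S(h_5,h_9), S(h_6,h_9), S(h_7,h_9), S(h_8,h_9)) all reduce to 0 modulo the current basis, so we have a Gröbner basis.
Inter-reduce: drop elements whose leading term is divisible by another's, tail-reduce, and make monic.
Reduced Gröbner basis: {a - 1, b - 1}.
Label its elements g_1 = a - 1, g_2 = b - 1.

Reduce p = 2*a**2*b + 2*a**2 + 4*a*b - 3*b - 5 modulo G:
  leading term a**2*b: subtract (2*a*b)·g_1 from 2*a**2*b + 2*a**2 + 4*a*b - 3*b - 5 → 2*a**2 + 6*a*b - 3*b - 5
  leading term a**2: subtract (2*a)·g_1 from 2*a**2 + 6*a*b - 3*b - 5 → 6*a*b + 2*a - 3*b - 5
  leading term a*b: subtract (6*b)·g_1 from 6*a*b + 2*a - 3*b - 5 → 2*a + 3*b - 5
  leading term a: subtract (2)·g_1 from 2*a + 3*b - 5 → 3*b - 3
  leading term b: subtract (3)·g_2 from 3*b - 3 → 0
  normal form = 0.
Since the normal form is 0, p ∈ I.

Ideal membership is decidable via reduction modulo a Gröbner basis.

2*a**2*b + 2*a**2 + 4*a*b - 3*b - 5 lies in I (it reduces to 0).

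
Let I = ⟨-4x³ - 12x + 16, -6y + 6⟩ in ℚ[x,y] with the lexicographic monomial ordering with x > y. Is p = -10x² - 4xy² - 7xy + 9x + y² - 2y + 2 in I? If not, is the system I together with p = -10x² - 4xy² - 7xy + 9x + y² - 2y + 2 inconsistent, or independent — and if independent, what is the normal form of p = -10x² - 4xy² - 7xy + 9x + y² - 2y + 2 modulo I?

Adjoining -10x² - 4xy² - 7xy + 9x + y² - 2y + 2 makes the ideal the whole ring: the system is inconsistent.

First compute the reduced Gröbner basis of I by Buchberger's algorithm.
f_1 = -4x³ - 12x + 16, LT = x³.
f_2 = -6y + 6, LT = y.

The S-polynomials (S(f_1,f_2)) all reduce to 0 modulo the current basis, so we have a Gröbner basis.
Inter-reduce: drop elements whose leading term is divisible by another's, tail-reduce, and make monic.
Reduced Gröbner basis: {x³ + 3x - 4, y - 1}.
Label its elements g_1 = x³ + 3x - 4, g_2 = y - 1.

Reduce p = -10x² - 4xy² - 7xy + 9x + y² - 2y + 2 modulo G:
  leading term x²: no divisor's leading term divides it; move -10x² to the remainder.
  leading term xy²: subtract (-4xy)·g_2 from -4xy² - 7xy + 9x + y² - 2y + 2 → -11xy + 9x + y² - 2y + 2
  leading term xy: subtract (-11x)·g_2 from -11xy + 9x + y² - 2y + 2 → -2x + y² - 2y + 2
  leading term x: no divisor's leading term divides it; move -2x to the remainder.
  leading term y²: subtract (y)·g_2 from y² - 2y + 2 → -y + 2
  leading term y: subtract (-1)·g_2 from -y + 2 → 1
  leading term 1: no divisor's leading term divides it; move 1 to the remainder.
  normal form = -10x² - 2x + 1.
The normal form is nonzero, so p ∉ I. Since p minus its normal form lies in I, I + (p) = I + (r) where r = -10x² - 2x + 1; decide whether this ideal is the whole ring.
Run Buchberger on G together with r (pairs among the g_i already reduce to 0 since G is a Gröbner basis):
g_1 = x³ + 3x - 4, LT = x³.
g_2 = y - 1, LT = y.
r = -10x² - 2x + 1, LT = x².

S(g_1,r): lcm = x³. S = -⅕x² + 31/10x - 4.
  leading term x²: subtract (1/50)·r from -⅕x² + 31/10x - 4 → 157/50x - 201/50
  leading term x: no divisor's leading term divides it; move 157/50x to the remainder.
  leading term 1: no divisor's leading term divides it; move -201/50 to the remainder.
  remainder 157/50x - 201/50 ≠ 0; add m_4 = 157/50x - 201/50 to the basis.

S(g_1,m_4): lcm = x³. S = 201/157x² + 3x - 4.
  leading term x²: subtract (-201/1570)·r from 201/157x² + 3x - 4 → 2154/785x - 6079/1570
  leading term x: subtract (21540/24649)·m_4 from 2154/785x - 6079/1570 → -17699/49298
  leading term 1: no divisor's leading term divides it; move -17699/49298 to the remainder.
  remainder -17699/49298 ≠ 0; add m_5 = -17699/49298 to the basis.

The other S-polynomials (S(g_1,g_2), S(g_2,r), S(g_2,m_4), S(r,m_4), S(g_1,m_5), S(g_2,m_5), S(r,m_5), S(m_4,m_5)) all reduce to 0 modulo the current basis, so we have a Gröbner basis.
Inter-reduce: drop elements whose leading term is divisible by another's, tail-reduce, and make monic.
Reduced Gröbner basis: {1}.
The reduced Gröbner basis of I + (p) is {1}: the ideal is the whole ring, so the enlarged system has no common solution — adjoining p is inconsistent.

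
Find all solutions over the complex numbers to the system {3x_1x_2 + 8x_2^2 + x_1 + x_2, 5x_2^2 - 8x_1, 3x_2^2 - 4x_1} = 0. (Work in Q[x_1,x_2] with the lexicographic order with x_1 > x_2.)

Compute a lex Gröbner basis by Buchberger's algorithm.
f_1 = 3x_1x_2 + x_1 + 8x_2^2 + x_2, LT = x_1x_2.
f_2 = -8x_1 + 5x_2^2, LT = x_1.
f_3 = -4x_1 + 3x_2^2, LT = x_1.

S(f_1,f_2): lcm = x_1x_2. S = 1/3x_1 + 5/8x_2^3 + 8/3x_2^2 + 1/3x_2.
  leading term x_1: subtract (-1/24)·f_2 from 1/3x_1 + 5/8x_2^3 + 8/3x_2^2 + 1/3x_2 → 5/8x_2^3 + 23/8x_2^2 + 1/3x_2
  leading term x_2^3: no divisor's leading term divides it; move 5/8x_2^3 to the remainder.
  leading term x_2^2: no divisor's leading term divides it; move 23/8x_2^2 to the remainder.
  leading term x_2: no divisor's leading term divides it; move 1/3x_2 to the remainder.
  remainder 5/8x_2^3 + 23/8x_2^2 + 1/3x_2 ≠ 0; add h_4 = 5/8x_2^3 + 23/8x_2^2 + 1/3x_2 to the basis.

S(f_1,f_3): lcm = x_1x_2. S = 1/3x_1 + 3/4x_2^3 + 8/3x_2^2 + 1/3x_2.
  leading term x_1: subtract (-1/24)·f_2 from 1/3x_1 + 3/4x_2^3 + 8/3x_2^2 + 1/3x_2 → 3/4x_2^3 + 23/8x_2^2 + 1/3x_2
  leading term x_2^3: subtract (6/5)·h_4 from 3/4x_2^3 + 23/8x_2^2 + 1/3x_2 → -23/40x_2^2 - 1/15x_2
  leading term x_2^2: no divisor's leading term divides it; move -23/40x_2^2 to the remainder.
  leading term x_2: no divisor's leading term divides it; move -1/15x_2 to the remainder.
  remainder -23/40x_2^2 - 1/15x_2 ≠ 0; add h_5 = -23/40x_2^2 - 1/15x_2 to the basis.

S(f_2,f_3): lcm = x_1. S = 1/8x_2^2.
  leading term x_2^2: subtract (-5/23)·h_5 from 1/8x_2^2 → -1/69x_2
  leading term x_2: no divisor's leading term divides it; move -1/69x_2 to the remainder.
  remainder -1/69x_2 ≠ 0; add h_6 = -1/69x_2 to the basis.

The other S-polynomials (S(f_1,h_4), S(f_2,h_4), S(f_3,h_4), S(f_1,h_5), S(f_2,h_5), S(f_3,h_5), S(h_4,h_5), S(f_1,h_6), S(f_2,h_6), S(f_3,h_6), S(h_4,h_6), S(h_5,h_6)) all reduce to 0 modulo the current basis, so we have a Gröbner basis.
Inter-reduce: drop elements whose leading term is divisible by another's, tail-reduce, and make monic.
Reduced Gröbner basis: {x_1, x_2}.

Elimination: the polynomial x_2 lies in the elimination ideal for x_2, so x_2 ∈ {0}. For each such x_2, the remaining basis elements (now univariate) give the rest of the solution.
  x_2 = 0: the earlier basis element becomes x_1 = 0, giving x_1 = 0 — point (0, 0).

{(0, 0)}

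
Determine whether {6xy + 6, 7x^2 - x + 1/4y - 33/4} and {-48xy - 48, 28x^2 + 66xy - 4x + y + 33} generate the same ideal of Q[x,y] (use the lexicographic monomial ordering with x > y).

Equality of ideals is decidable: compute both reduced Gröbner bases (unique for the ordering) and check whether they agree.
Buchberger on the first generating set:
f_1 = 6xy + 6, LT = xy.
f_2 = 7x^2 - x + 1/4y - 33/4, LT = x^2.

S(f_1,f_2): lcm = x^2y. S = 1/7xy + x - 1/28y^2 + 33/28y.
  reduce S modulo (f_1, f_2):
  remainder x - 1/28y^2 + 33/28y - 1/7 ≠ 0; add g_3 = x - 1/28y^2 + 33/28y - 1/7 to the basis.

S(f_1,g_3): lcm = xy. S = 1/28y^3 - 33/28y^2 + 1/7y + 1.
  reduce S modulo (f_1, f_2, g_3):
  remainder 1/28y^3 - 33/28y^2 + 1/7y + 1 ≠ 0; add g_4 = 1/28y^3 - 33/28y^2 + 1/7y + 1 to the basis.

The other S-polynomials (S(f_2,g_3), S(f_1,g_4), S(f_2,g_4), S(g_3,g_4)) all reduce to 0 modulo the current basis, so we have a Gröbner basis.
Inter-reduce: drop elements whose leading term is divisible by another's, tail-reduce, and make monic.
Reduced Gröbner basis: {x - 1/28y^2 + 33/28y - 1/7, y^3 - 33y^2 + 4y + 28}.

Buchberger on the second generating set:
h_1 = -48xy - 48, LT = xy.
h_2 = 28x^2 + 66xy - 4x + y + 33, LT = x^2.

S(h_1,h_2): lcm = x^2y. S = -33/14xy^2 + 1/7xy + x - 1/28y^2 - 33/28y.
  reduce S modulo (h_1, h_2):
  remainder x - 1/28y^2 + 33/28y - 1/7 ≠ 0; add k_3 = x - 1/28y^2 + 33/28y - 1/7 to the basis.

S(h_1,k_3): lcm = xy. S = 1/28y^3 - 33/28y^2 + 1/7y + 1.
  reduce S modulo (h_1, h_2, k_3):
  remainder 1/28y^3 - 33/28y^2 + 1/7y + 1 ≠ 0; add k_4 = 1/28y^3 - 33/28y^2 + 1/7y + 1 to the basis.

The other S-polynomials (S(h_2,k_3), S(h_1,k_4), S(h_2,k_4), S(k_3,k_4)) all reduce to 0 modulo the current basis, so we have a Gröbner basis.
Inter-reduce: drop elements whose leading term is divisible by another's, tail-reduce, and make monic.
Reduced Gröbner basis: {x - 1/28y^2 + 33/28y - 1/7, y^3 - 33y^2 + 4y + 28}.

Same reduced basis, so the two generating sets span the same ideal.

Yes, the ideals are equal.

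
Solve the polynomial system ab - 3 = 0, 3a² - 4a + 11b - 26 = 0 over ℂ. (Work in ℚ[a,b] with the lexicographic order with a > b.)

Compute a lex Gröbner basis by Buchberger's algorithm.
f_1 = ab - 3, LT = ab.
f_2 = 3a² - 4a + 11b - 26, LT = a².

S(f_1,f_2): lcm = a²b. S = 4/3ab - 3a - 11/3b² + 26/3b.
  reduce S modulo (f_1, f_2):
  remainder -3a - 11/3b² + 26/3b + 4 ≠ 0; add h_3 = -3a - 11/3b² + 26/3b + 4 to the basis.

S(f_1,h_3): lcm = ab. S = -11/9b³ + 26/9b² + 4/3b - 3.
  reduce S modulo (f_1, f_2, h_3):
  remainder -11/9b³ + 26/9b² + 4/3b - 3 ≠ 0; add h_4 = -11/9b³ + 26/9b² + 4/3b - 3 to the basis.

The other S-polynomials (S(f_2,h_3), S(f_1,h_4), S(f_2,h_4), S(h_3,h_4)) all reduce to 0 modulo the current basis, so we have a Gröbner basis.
Inter-reduce: drop elements whose leading term is divisible by another's, tail-reduce, and make monic.
Reduced Gröbner basis: {a + 11/9b² - 26/9b - 4/3, b³ - 26/11b² - 12/11b + 27/11}.

A lex Gröbner basis eliminates variables successively. Here b³ - 26/11b² - 12/11b + 27/11 depends only on b, with roots {1, 15/22 - 3*sqrt(157)/22, 15/22 + 3*sqrt(157)/22}; lifting each root through the earlier basis elements recovers the full solutions.
  b = 1: the earlier basis element becomes a - 3 = 0, giving a = 3 — point (3, 1).
  b = 15/22 - 3*sqrt(157)/22: the earlier basis element becomes a + 5/6 + sqrt(157)/6 = 0, giving a = -sqrt(157)/6 - 5/6 — point (-sqrt(157)/6 - 5/6, 15/22 - 3*sqrt(157)/22).
  b = 15/22 + 3*sqrt(157)/22: the earlier basis element becomes a - sqrt(157)/6 + 5/6 = 0, giving a = -5/6 + sqrt(157)/6 — point (-5/6 + sqrt(157)/6, 15/22 + 3*sqrt(157)/22).

{(3, 1), (-sqrt(157)/6 - 5/6, 15/22 - 3*sqrt(157)/22), (-5/6 + sqrt(157)/6, 15/22 + 3*sqrt(157)/22)}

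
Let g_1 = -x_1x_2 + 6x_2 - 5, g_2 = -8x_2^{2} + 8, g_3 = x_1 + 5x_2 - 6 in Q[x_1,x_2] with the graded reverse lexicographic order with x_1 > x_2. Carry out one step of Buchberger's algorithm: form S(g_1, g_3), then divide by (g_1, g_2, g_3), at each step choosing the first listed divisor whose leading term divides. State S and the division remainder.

S(g_1, g_3) = -5x_2^{2} + 5; remainder on division = 0.

lcm(LM(g_1), LM(g_3)) = x_1x_2.
S = (lcm/LT(g_1))·g_1 − (lcm/LT(g_3))·g_3 = -5x_2^{2} + 5.
Reduce S modulo (g_1, g_2, g_3) in that order:
  leading term x_2^{2}: subtract (\tfrac{5}{8})·g_2 from -5x_2^{2} + 5 → 0
The remainder is 0, so this S-polynomial contributes no new basis element.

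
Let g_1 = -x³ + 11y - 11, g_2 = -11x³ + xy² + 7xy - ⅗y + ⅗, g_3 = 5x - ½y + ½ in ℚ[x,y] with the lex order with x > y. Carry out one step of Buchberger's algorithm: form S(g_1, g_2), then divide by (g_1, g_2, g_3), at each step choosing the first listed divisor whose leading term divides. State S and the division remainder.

S(g_1, g_2) = 1/11xy² + 7/11xy - 608/55y + 608/55; remainder on division = 1/110y³ + 3/55y² - 1223/110y + 608/55.

lcm(LM(g_1), LM(g_2)) = x³.
S = (lcm/LT(g_1))·g_1 − (lcm/LT(g_2))·g_2 = 1/11xy² + 7/11xy - 608/55y + 608/55.
Reduce S modulo (g_1, g_2, g_3) in that order:
  leading term xy²: subtract (1/55y²)·g_3 from 1/11xy² + 7/11xy - 608/55y + 608/55 → 7/11xy + 1/110y³ - 1/110y² - 608/55y + 608/55
  leading term xy: subtract (7/55y)·g_3 from 7/11xy + 1/110y³ - 1/110y² - 608/55y + 608/55 → 1/110y³ + 3/55y² - 1223/110y + 608/55
  leading term y³: no divisor's leading term divides it; move 1/110y³ to the remainder.
  leading term y²: no divisor's leading term divides it; move 3/55y² to the remainder.
  leading term y: no divisor's leading term divides it; move -1223/110y to the remainder.
  leading term 1: no divisor's leading term divides it; move 608/55 to the remainder.
The remainder 1/110y³ + 3/55y² - 1223/110y + 608/55 is nonzero, so it would be added as the next basis element.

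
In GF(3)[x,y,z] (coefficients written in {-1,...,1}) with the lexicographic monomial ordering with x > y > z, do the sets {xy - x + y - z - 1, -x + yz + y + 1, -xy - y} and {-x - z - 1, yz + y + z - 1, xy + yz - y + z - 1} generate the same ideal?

Yes, the ideals are equal.

Two ideals are equal iff their reduced Gröbner bases coincide (the reduced basis is unique for a fixed ordering).
Buchberger on the first generating set:
f_1 = xy - x + y - z - 1, LT = xy.
f_2 = -x + yz + y + 1, LT = x.
f_3 = -xy - y, LT = xy.

S(f_1,f_2): lcm = xy. S = -x + y^{2}z + y^{2} - y - z - 1.
  reduce S modulo (f_1, f_2, f_3):
  remainder y^{2}z + y^{2} - yz + y - z + 1 ≠ 0; add g_4 = y^{2}z + y^{2} - yz + y - z + 1 to the basis.

S(f_1,f_3): lcm = xy. S = -x - z - 1.
  reduce S modulo (f_1, f_2, f_3, g_4):
  remainder -yz - y - z + 1 ≠ 0; add g_5 = -yz - y - z + 1 to the basis.

S(f_3,g_4): lcm = xy^{2}z. S = -xy^{2} + xyz - xy + xz - x + y^{2}z.
  reduce S modulo (f_1, f_2, f_3, g_4, g_5):
  remainder y - z^{2} - z - 1 ≠ 0; add g_6 = y - z^{2} - z - 1 to the basis.

S(f_1,g_5): lcm = xyz. S = -xy + xz + x + yz - z^{2} - z.
  reduce S modulo (f_1, f_2, f_3, g_4, g_5, g_6):
  remainder z^{2} - z ≠ 0; add g_7 = z^{2} - z to the basis.

The other S-polynomials (S(f_2,f_3), S(f_1,g_4), S(f_2,g_4), S(f_2,g_5), S(f_3,g_5), S(g_4,g_5), S(f_1,g_6), S(f_2,g_6), S(f_3,g_6), S(g_4,g_6), S(g_5,g_6), S(f_1,g_7), S(f_2,g_7), S(f_3,g_7), S(g_4,g_7), S(g_5,g_7), S(g_6,g_7)) all reduce to 0 modulo the current basis, so we have a Gröbner basis.
Inter-reduce: drop elements whose leading term is divisible by another's, tail-reduce, and make monic.
Reduced Gröbner basis: {x + z + 1, y + z - 1, z^{2} - z}.

Buchberger on the second generating set:
h_1 = -x - z - 1, LT = x.
h_2 = yz + y + z - 1, LT = yz.
h_3 = xy + yz - y + z - 1, LT = xy.

S(h_1,h_3): lcm = xy. S = -y - z + 1.
  reduce S modulo (h_1, h_2, h_3):
  remainder -y - z + 1 ≠ 0; add k_4 = -y - z + 1 to the basis.

S(h_2,h_3): lcm = xyz. S = xy + xz - x - yz^{2} + yz - z^{2} + z.
  reduce S modulo (h_1, h_2, h_3, k_4):
  remainder -z^{2} + z ≠ 0; add k_5 = -z^{2} + z to the basis.

The other S-polynomials (S(h_1,h_2), S(h_1,k_4), S(h_2,k_4), S(h_3,k_4), S(h_1,k_5), S(h_2,k_5), S(h_3,k_5), S(k_4,k_5)) all reduce to 0 modulo the current basis, so we have a Gröbner basis.
Inter-reduce: drop elements whose leading term is divisible by another's, tail-reduce, and make monic.
Reduced Gröbner basis: {x + z + 1, y + z - 1, z^{2} - z}.

These coincide, so the ideals are equal.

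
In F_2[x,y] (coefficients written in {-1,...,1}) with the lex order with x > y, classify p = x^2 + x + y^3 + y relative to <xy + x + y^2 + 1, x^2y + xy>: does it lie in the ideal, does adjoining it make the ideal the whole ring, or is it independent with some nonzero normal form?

First compute the reduced Gröbner basis of I by Buchberger's algorithm.
f_1 = xy + x + y^2 + 1, LT = xy.
f_2 = x^2y + xy, LT = x^2y.

S(f_1,f_2): lcm = x^2y. S = x^2 + xy^2 + xy + x.
  leading term x^2: no divisor's leading term divides it; move x^2 to the remainder.
  leading term xy^2: subtract (y)·f_1 from xy^2 + xy + x → x + y^3 + y
  leading term x: no divisor's leading term divides it; move x to the remainder.
  leading term y^3: no divisor's leading term divides it; move y^3 to the remainder.
  leading term y: no divisor's leading term divides it; move y to the remainder.
  remainder x^2 + x + y^3 + y ≠ 0; add h_3 = x^2 + x + y^3 + y to the basis.

S(f_1,h_3): lcm = x^2y. S = x^2 + xy^2 + xy + x + y^4 + y^2.
  leading term x^2: subtract (1)·h_3 from x^2 + xy^2 + xy + x + y^4 + y^2 → xy^2 + xy + y^4 + y^3 + y^2 + y
  leading term xy^2: subtract (y)·f_1 from xy^2 + xy + y^4 + y^3 + y^2 + y → y^4 + y^2
  leading term y^4: no divisor's leading term divides it; move y^4 to the remainder.
  leading term y^2: no divisor's leading term divides it; move y^2 to the remainder.
  remainder y^4 + y^2 ≠ 0; add h_4 = y^4 + y^2 to the basis.

S(f_2,h_3): lcm = x^2y. S = y^4 + y^2.
  leading term y^4: subtract (1)·h_4 from y^4 + y^2 → 0
  remainder 0.

S(f_1,h_4): lcm = xy^4. S = xy^3 + xy^2 + y^5 + y^3.
  leading term xy^3: subtract (y^2)·f_1 from xy^3 + xy^2 + y^5 + y^3 → y^5 + y^4 + y^3 + y^2
  leading term y^5: subtract (y)·h_4 from y^5 + y^4 + y^3 + y^2 → y^4 + y^2
  leading term y^4: subtract (1)·h_4 from y^4 + y^2 → 0
  remainder 0.

S(f_2,h_4): lcm = x^2y^4. S = x^2y^2 + xy^4.
  leading term x^2y^2: subtract (xy)·f_1 from x^2y^2 + xy^4 → x^2y + xy^4 + xy^3 + xy
  leading term x^2y: subtract (x)·f_1 from x^2y + xy^4 + xy^3 + xy → x^2 + xy^4 + xy^3 + xy^2 + xy + x
  leading term x^2: subtract (1)·h_3 from x^2 + xy^4 + xy^3 + xy^2 + xy + x → xy^4 + xy^3 + xy^2 + xy + y^3 + y
  leading term xy^4: subtract (y^3)·f_1 from xy^4 + xy^3 + xy^2 + xy + y^3 + y → xy^2 + xy + y^5 + y
  leading term xy^2: subtract (y)·f_1 from xy^2 + xy + y^5 + y → y^5 + y^3
  leading term y^5: subtract (y)·h_4 from y^5 + y^3 → 0
  remainder 0.

S(h_3,h_4): leading monomials are coprime, so the S-polynomial reduces to 0 (Buchberger's first criterion).
Every S-polynomial of the final basis reduces to 0, so we have a Gröbner basis.
Inter-reduce: drop elements whose leading term is divisible by another's, tail-reduce, and make monic.
Reduced Gröbner basis: {x^2 + x + y^3 + y, xy + x + y^2 + 1, y^4 + y^2}.
Label its elements g_1 = x^2 + x + y^3 + y, g_2 = xy + x + y^2 + 1, g_3 = y^4 + y^2.

Reduce p = x^2 + x + y^3 + y modulo G:
  leading term x^2: subtract (1)·g_1 from x^2 + x + y^3 + y → 0
  normal form = 0.
Since the normal form is 0, p ∈ I.

x^2 + x + y^3 + y lies in I (it reduces to 0).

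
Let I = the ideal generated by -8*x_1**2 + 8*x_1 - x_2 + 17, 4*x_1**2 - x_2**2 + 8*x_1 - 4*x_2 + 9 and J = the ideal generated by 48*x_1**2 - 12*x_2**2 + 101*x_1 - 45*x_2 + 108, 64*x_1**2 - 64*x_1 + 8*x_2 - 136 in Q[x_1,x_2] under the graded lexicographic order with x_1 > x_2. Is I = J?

No, the ideals differ.

For a fixed monomial order, each ideal has a unique reduced Gröbner basis; comparing bases decides equality.
Buchberger on the first generating set:
f_1 = -8*x_1**2 + 8*x_1 - x_2 + 17, LT = x_1**2.
f_2 = 4*x_1**2 - x_2**2 + 8*x_1 - 4*x_2 + 9, LT = x_1**2.

S(f_1,f_2): lcm = x_1**2. S = 1/4*x_2**2 - 3*x_1 + 9/8*x_2 - 35/8.
  leading term x_2**2: no divisor's leading term divides it; move 1/4*x_2**2 to the remainder.
  leading term x_1: no divisor's leading term divides it; move -3*x_1 to the remainder.
  leading term x_2: no divisor's leading term divides it; move 9/8*x_2 to the remainder.
  leading term 1: no divisor's leading term divides it; move -35/8 to the remainder.
  remainder 1/4*x_2**2 - 3*x_1 + 9/8*x_2 - 35/8 ≠ 0; add g_3 = 1/4*x_2**2 - 3*x_1 + 9/8*x_2 - 35/8 to the basis.

S(f_1,g_3): leading monomials are coprime, so the S-polynomial reduces to 0 (Buchberger's first criterion).
S(f_2,g_3): leading monomials are coprime, so the S-polynomial reduces to 0 (Buchberger's first criterion).
Every S-polynomial of the final basis reduces to 0, so we have a Gröbner basis.
Inter-reduce: drop elements whose leading term is divisible by another's, tail-reduce, and make monic.
Reduced Gröbner basis: {x_1**2 - x_1 + 1/8*x_2 - 17/8, x_2**2 - 12*x_1 + 9/2*x_2 - 35/2}.

Buchberger on the second generating set:
h_1 = 48*x_1**2 - 12*x_2**2 + 101*x_1 - 45*x_2 + 108, LT = x_1**2.
h_2 = 64*x_1**2 - 64*x_1 + 8*x_2 - 136, LT = x_1**2.

S(h_1,h_2): lcm = x_1**2. S = -1/4*x_2**2 + 149/48*x_1 - 17/16*x_2 + 35/8.
  leading term x_2**2: no divisor's leading term divides it; move -1/4*x_2**2 to the remainder.
  leading term x_1: no divisor's leading term divides it; move 149/48*x_1 to the remainder.
  leading term x_2: no divisor's leading term divides it; move -17/16*x_2 to the remainder.
  leading term 1: no divisor's leading term divides it; move 35/8 to the remainder.
  remainder -1/4*x_2**2 + 149/48*x_1 - 17/16*x_2 + 35/8 ≠ 0; add k_3 = -1/4*x_2**2 + 149/48*x_1 - 17/16*x_2 + 35/8 to the basis.

S(h_1,k_3): leading monomials are coprime, so the S-polynomial reduces to 0 (Buchberger's first criterion).
S(h_2,k_3): leading monomials are coprime, so the S-polynomial reduces to 0 (Buchberger's first criterion).
Every S-polynomial of the final basis reduces to 0, so we have a Gröbner basis.
Inter-reduce: drop elements whose leading term is divisible by another's, tail-reduce, and make monic.
Reduced Gröbner basis: {x_1**2 - x_1 + 1/8*x_2 - 17/8, x_2**2 - 149/12*x_1 + 17/4*x_2 - 35/2}.

Since the reduced bases disagree, the two ideals are not the same.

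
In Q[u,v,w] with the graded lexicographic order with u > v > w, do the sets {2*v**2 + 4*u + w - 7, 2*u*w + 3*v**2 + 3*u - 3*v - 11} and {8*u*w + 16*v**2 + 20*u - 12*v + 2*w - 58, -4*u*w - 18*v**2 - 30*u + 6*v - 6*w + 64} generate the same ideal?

Yes, the ideals are equal.

Since reduced Gröbner bases are canonical representatives of ideals under a given ordering, it suffices to compute and compare them.
Buchberger on the first generating set:
f_1 = 2*v**2 + 4*u + w - 7, LT = v**2.
f_2 = 2*u*w + 3*v**2 + 3*u - 3*v - 11, LT = u*w.

The S-polynomials (S(f_1,f_2)) all reduce to 0 modulo the current basis, so we have a Gröbner basis.
Inter-reduce: drop elements whose leading term is divisible by another's, tail-reduce, and make monic.
Reduced Gröbner basis: {u*w - 3/2*u - 3/2*v - 3/4*w - 1/4, v**2 + 2*u + 1/2*w - 7/2}.

Buchberger on the second generating set:
h_1 = 8*u*w + 16*v**2 + 20*u - 12*v + 2*w - 58, LT = u*w.
h_2 = -4*u*w - 18*v**2 - 30*u + 6*v - 6*w + 64, LT = u*w.

S(h_1,h_2): lcm = u*w. S = -5/2*v**2 - 5*u - 5/4*w + 35/4.
  reduce S modulo (h_1, h_2):
  remainder -5/2*v**2 - 5*u - 5/4*w + 35/4 ≠ 0; add k_3 = -5/2*v**2 - 5*u - 5/4*w + 35/4 to the basis.

The other S-polynomials (S(h_1,k_3), S(h_2,k_3)) all reduce to 0 modulo the current basis, so we have a Gröbner basis.
Inter-reduce: drop elements whose leading term is divisible by another's, tail-reduce, and make monic.
Reduced Gröbner basis: {u*w - 3/2*u - 3/2*v - 3/4*w - 1/4, v**2 + 2*u + 1/2*w - 7/2}.

Same reduced basis, so the two generating sets span the same ideal.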